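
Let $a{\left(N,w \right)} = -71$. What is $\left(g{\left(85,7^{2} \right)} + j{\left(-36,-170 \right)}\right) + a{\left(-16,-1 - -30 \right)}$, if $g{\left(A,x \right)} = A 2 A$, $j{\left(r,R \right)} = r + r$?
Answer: $14307$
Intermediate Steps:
$j{\left(r,R \right)} = 2 r$
$g{\left(A,x \right)} = 2 A^{2}$ ($g{\left(A,x \right)} = 2 A A = 2 A^{2}$)
$\left(g{\left(85,7^{2} \right)} + j{\left(-36,-170 \right)}\right) + a{\left(-16,-1 - -30 \right)} = \left(2 \cdot 85^{2} + 2 \left(-36\right)\right) - 71 = \left(2 \cdot 7225 - 72\right) - 71 = \left(14450 - 72\right) - 71 = 14378 - 71 = 14307$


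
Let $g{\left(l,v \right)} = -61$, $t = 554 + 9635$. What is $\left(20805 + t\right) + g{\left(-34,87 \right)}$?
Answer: $30933$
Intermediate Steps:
$t = 10189$
$\left(20805 + t\right) + g{\left(-34,87 \right)} = \left(20805 + 10189\right) - 61 = 30994 - 61 = 30933$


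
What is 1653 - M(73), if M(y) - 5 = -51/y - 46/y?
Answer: 120401/73 ≈ 1649.3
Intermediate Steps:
M(y) = 5 - 97/y (M(y) = 5 + (-51/y - 46/y) = 5 - 97/y)
1653 - M(73) = 1653 - (5 - 97/73) = 1653 - 1*268/73 = 1653 - 268/73 = 120401/73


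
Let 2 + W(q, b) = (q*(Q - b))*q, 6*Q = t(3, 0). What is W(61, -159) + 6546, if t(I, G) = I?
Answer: 1200087/2 ≈ 6.0004e+5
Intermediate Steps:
Q = 1/2 (Q = (1/6)*3 = 1/2 ≈ 0.50000)
W(q, b) = -2 + q**2*(1/2 - b) (W(q, b) = -2 + (q*(1/2 - b))*q = -2 + q**2*(1/2 - b))
W(61, -159) + 6546 = (-2 + (1/2)*61**2 - 1*(-159)*61**2) + 6546 = (-2 + (1/2)*3721 - 1*(-159)*3721) + 6546 = (-2 + 3721/2 + 591639) + 6546 = 1186995/2 + 6546 = 1200087/2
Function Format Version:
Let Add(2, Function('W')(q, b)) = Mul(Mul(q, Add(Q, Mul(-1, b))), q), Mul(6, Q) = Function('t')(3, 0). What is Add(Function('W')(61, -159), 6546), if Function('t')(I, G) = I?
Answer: Rational(1200087, 2) ≈ 6.0004e+5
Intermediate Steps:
Q = Rational(1, 2) (Q = Mul(Rational(1, 6), 3) = Rational(1, 2) ≈ 0.50000)
Function('W')(q, b) = Add(-2, Mul(Pow(q, 2), Add(Rational(1, 2), Mul(-1, b)))) (Function('W')(q, b) = Add(-2, Mul(Mul(q, Add(Rational(1, 2), Mul(-1, b))), q)) = Add(-2, Mul(Pow(q, 2), Add(Rational(1, 2), Mul(-1, b)))))
Add(Function('W')(61, -159), 6546) = Add(Add(-2, Mul(Rational(1, 2), Pow(61, 2)), Mul(-1, -159, Pow(61, 2))), 6546) = Add(Add(-2, Mul(Rational(1, 2), 3721), Mul(-1, -159, 3721)), 6546) = Add(Add(-2, Rational(3721, 2), 591639), 6546) = Add(Rational(1186995, 2), 6546) = Rational(1200087, 2)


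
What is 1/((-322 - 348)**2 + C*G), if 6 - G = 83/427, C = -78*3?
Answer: 427/191100214 ≈ 2.2344e-6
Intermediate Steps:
C = -234
G = 2479/427 (G = 6 - 83/427 = 2479/427 ≈ 5.8056)
1/((-322 - 348)**2 + C*G) = 1/((-322 - 348)**2 - 234*2479/427) = 1/((-670)**2 - 580086/427) = 1/(448900 - 580086/427) = 1/(191100214/427) = 427/191100214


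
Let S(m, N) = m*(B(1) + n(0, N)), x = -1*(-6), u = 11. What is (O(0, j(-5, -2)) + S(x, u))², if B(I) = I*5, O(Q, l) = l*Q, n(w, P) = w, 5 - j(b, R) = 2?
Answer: 900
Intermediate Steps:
j(b, R) = 3 (j(b, R) = 5 - 1*2 = 5 - 2 = 3)
O(Q, l) = Q*l
B(I) = 5*I
x = 6
S(m, N) = 5*m (S(m, N) = m*(5*1 + 0) = m*(5 + 0) = m*5 = 5*m)
(O(0, j(-5, -2)) + S(x, u))² = (0*3 + 5*6)² = (0 + 30)² = 30² = 900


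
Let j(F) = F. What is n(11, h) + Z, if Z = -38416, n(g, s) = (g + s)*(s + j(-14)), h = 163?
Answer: -12490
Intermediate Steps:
n(g, s) = (-14 + s)*(g + s) (n(g, s) = (g + s)*(s - 14) = (g + s)*(-14 + s) = (-14 + s)*(g + s))
n(11, h) + Z = (163² - 14*11 - 14*163 + 11*163) - 38416 = (26569 - 154 - 2282 + 1793) - 38416 = 25926 - 38416 = -12490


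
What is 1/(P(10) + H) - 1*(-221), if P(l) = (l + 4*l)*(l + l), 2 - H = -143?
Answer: 253046/1145 ≈ 221.00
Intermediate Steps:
H = 145 (H = 2 - 1*(-143) = 2 + 143 = 145)
P(l) = 10*l² (P(l) = (5*l)*(2*l) = 10*l²)
1/(P(10) + H) - 1*(-221) = 1/(10*10² + 145) - 1*(-221) = 1/(10*100 + 145) + 221 = 1/(1000 + 145) + 221 = 1/1145 + 221 = 253046/1145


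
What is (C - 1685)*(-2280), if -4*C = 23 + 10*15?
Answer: 3940410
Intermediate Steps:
C = -173/4 (C = -(23 + 10*15)/4 = -(23 + 150)/4 = -1/4*173 = -173/4 ≈ -43.250)
(C - 1685)*(-2280) = (-173/4 - 1685)*(-2280) = -6913/4*(-2280) = 3940410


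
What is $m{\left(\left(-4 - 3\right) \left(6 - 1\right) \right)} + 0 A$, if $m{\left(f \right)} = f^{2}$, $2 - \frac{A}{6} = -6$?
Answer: $1225$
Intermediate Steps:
$A = 48$ ($A = 12 - -36 = 12 + 36 = 48$)
$m{\left(\left(-4 - 3\right) \left(6 - 1\right) \right)} + 0 A = \left(\left(-4 - 3\right) \left(6 - 1\right)\right)^{2} + 0 \cdot 48 = \left(\left(-7\right) 5\right)^{2} + 0 = \left(-35\right)^{2} + 0 = 1225 + 0 = 1225$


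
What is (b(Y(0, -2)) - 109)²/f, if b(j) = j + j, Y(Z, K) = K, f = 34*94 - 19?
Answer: 12769/3177 ≈ 4.0192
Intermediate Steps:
f = 3177 (f = 3196 - 19 = 3177)
b(j) = 2*j
(b(Y(0, -2)) - 109)²/f = (2*(-2) - 109)²/3177 = (-4 - 109)²*(1/3177) = (-113)²*(1/3177) = 12769*(1/3177) = 12769/3177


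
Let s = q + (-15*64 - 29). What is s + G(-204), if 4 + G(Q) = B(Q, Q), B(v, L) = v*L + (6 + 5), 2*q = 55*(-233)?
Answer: 68453/2 ≈ 34227.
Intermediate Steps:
q = -12815/2 (q = (55*(-233))/2 = (½)*(-12815) = -12815/2 ≈ -6407.5)
B(v, L) = 11 + L*v (B(v, L) = L*v + 11 = 11 + L*v)
G(Q) = 7 + Q² (G(Q) = -4 + (11 + Q*Q) = -4 + (11 + Q²) = 7 + Q²)
s = -14793/2 (s = -12815/2 + (-15*64 - 29) = -12815/2 + (-960 - 29) = -12815/2 - 989 = -14793/2 ≈ -7396.5)
s + G(-204) = -14793/2 + (7 + (-204)²) = -14793/2 + (7 + 41616) = -14793/2 + 41623 = 68453/2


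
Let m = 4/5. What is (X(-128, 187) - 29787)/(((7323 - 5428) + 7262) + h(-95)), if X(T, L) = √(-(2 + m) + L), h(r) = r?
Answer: -29787/9062 + √4605/45310 ≈ -3.2855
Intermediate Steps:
m = ⅘ (m = 4*(⅕) = ⅘ ≈ 0.80000)
X(T, L) = √(-14/5 + L) (X(T, L) = √(-(2 + ⅘) + L) = √(-1*14/5 + L) = √(-14/5 + L))
(X(-128, 187) - 29787)/(((7323 - 5428) + 7262) + h(-95)) = (√(-70 + 25*187)/5 - 29787)/(((7323 - 5428) + 7262) - 95) = (√(-70 + 4675)/5 - 29787)/((1895 + 7262) - 95) = (√4605/5 - 29787)/(9157 - 95) = (-29787 + √4605/5)/9062 = (-29787 + √4605/5)*(1/9062) = -29787/9062 + √4605/45310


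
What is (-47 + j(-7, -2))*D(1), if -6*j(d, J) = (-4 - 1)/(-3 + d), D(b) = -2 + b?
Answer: 565/12 ≈ 47.083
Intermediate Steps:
j(d, J) = 5/(6*(-3 + d)) (j(d, J) = -(-4 - 1)/(6*(-3 + d)) = -(-5)/(6*(-3 + d)) = 5/(6*(-3 + d)))
(-47 + j(-7, -2))*D(1) = (-47 + 5/(6*(-3 - 7)))*(-2 + 1) = (-47 + (⅚)/(-10))*(-1) = (-47 + (⅚)*(-⅒))*(-1) = (-47 - 1/12)*(-1) = -565/12*(-1) = 565/12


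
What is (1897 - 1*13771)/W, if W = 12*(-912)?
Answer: 1979/1824 ≈ 1.0850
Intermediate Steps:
W = -10944
(1897 - 1*13771)/W = (1897 - 1*13771)/(-10944) = (1897 - 13771)*(-1/10944) = -11874*(-1/10944) = 1979/1824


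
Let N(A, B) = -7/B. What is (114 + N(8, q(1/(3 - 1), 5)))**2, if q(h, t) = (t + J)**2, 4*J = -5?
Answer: 652189444/50625 ≈ 12883.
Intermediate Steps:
J = -5/4 (J = (1/4)*(-5) = -5/4 ≈ -1.2500)
q(h, t) = (-5/4 + t)**2 (q(h, t) = (t - 5/4)**2 = (-5/4 + t)**2)
(114 + N(8, q(1/(3 - 1), 5)))**2 = (114 - 7*16/(-5 + 4*5)**2)**2 = (114 - 7*16/(-5 + 20)**2)**2 = (114 - 7/((1/16)*15**2))**2 = (114 - 7/((1/16)*225))**2 = (114 - 7/225/16)**2 = (114 - 7*16/225)**2 = (114 - 112/225)**2 = (25538/225)**2 = 652189444/50625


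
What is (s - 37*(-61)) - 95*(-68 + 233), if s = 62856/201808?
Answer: -338474611/25226 ≈ -13418.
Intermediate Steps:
s = 7857/25226 (s = 62856*(1/201808) = 7857/25226 ≈ 0.31146)
(s - 37*(-61)) - 95*(-68 + 233) = (7857/25226 - 37*(-61)) - 95*(-68 + 233) = (7857/25226 + 2257) - 95*165 = 56942939/25226 - 15675 = -338474611/25226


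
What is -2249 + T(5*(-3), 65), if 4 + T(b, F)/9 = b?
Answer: -2420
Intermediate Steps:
T(b, F) = -36 + 9*b
-2249 + T(5*(-3), 65) = -2249 + (-36 + 9*(5*(-3))) = -2249 + (-36 + 9*(-15)) = -2249 + (-36 - 135) = -2249 - 171 = -2420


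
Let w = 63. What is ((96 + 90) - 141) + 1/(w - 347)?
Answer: 12779/284 ≈ 44.996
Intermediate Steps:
((96 + 90) - 141) + 1/(w - 347) = ((96 + 90) - 141) + 1/(63 - 347) = (186 - 141) + 1/(-284) = 45 - 1/284 = 12779/284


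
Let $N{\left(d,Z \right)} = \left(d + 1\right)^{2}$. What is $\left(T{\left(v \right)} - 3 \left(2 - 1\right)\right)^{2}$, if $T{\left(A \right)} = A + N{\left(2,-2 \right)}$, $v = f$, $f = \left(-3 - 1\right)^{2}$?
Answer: $484$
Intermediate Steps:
$N{\left(d,Z \right)} = \left(1 + d\right)^{2}$
$f = 16$ ($f = \left(-4\right)^{2} = 16$)
$v = 16$
$T{\left(A \right)} = 9 + A$ ($T{\left(A \right)} = A + \left(1 + 2\right)^{2} = A + 3^{2} = A + 9 = 9 + A$)
$\left(T{\left(v \right)} - 3 \left(2 - 1\right)\right)^{2} = \left(\left(9 + 16\right) - 3 \left(2 - 1\right)\right)^{2} = \left(25 - 3\right)^{2} = 22^{2} = 484$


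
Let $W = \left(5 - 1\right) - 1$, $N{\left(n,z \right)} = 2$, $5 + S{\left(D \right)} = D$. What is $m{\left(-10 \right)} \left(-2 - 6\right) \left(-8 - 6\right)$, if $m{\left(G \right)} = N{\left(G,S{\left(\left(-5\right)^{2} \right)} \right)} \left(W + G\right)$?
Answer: $-1568$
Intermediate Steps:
$S{\left(D \right)} = -5 + D$
$W = 3$ ($W = 4 - 1 = 3$)
$m{\left(G \right)} = 6 + 2 G$ ($m{\left(G \right)} = 2 \left(3 + G\right) = 6 + 2 G$)
$m{\left(-10 \right)} \left(-2 - 6\right) \left(-8 - 6\right) = \left(6 + 2 \left(-10\right)\right) \left(-2 - 6\right) \left(-8 - 6\right) = \left(6 - 20\right) \left(\left(-8\right) \left(-14\right)\right) = \left(-14\right) 112 = -1568$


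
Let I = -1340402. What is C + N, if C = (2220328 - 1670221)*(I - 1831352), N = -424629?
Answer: -1744804502307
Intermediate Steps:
C = -1744804077678 (C = (2220328 - 1670221)*(-1340402 - 1831352) = 550107*(-3171754) = -1744804077678)
C + N = -1744804077678 - 424629 = -1744804502307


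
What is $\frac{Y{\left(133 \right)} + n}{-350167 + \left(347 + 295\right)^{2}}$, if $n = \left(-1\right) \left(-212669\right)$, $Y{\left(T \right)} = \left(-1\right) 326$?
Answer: $\frac{212343}{61997} \approx 3.4251$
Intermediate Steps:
$Y{\left(T \right)} = -326$
$n = 212669$
$\frac{Y{\left(133 \right)} + n}{-350167 + \left(347 + 295\right)^{2}} = \frac{-326 + 212669}{-350167 + \left(347 + 295\right)^{2}} = \frac{212343}{-350167 + 642^{2}} = \frac{212343}{-350167 + 412164} = \frac{212343}{61997}$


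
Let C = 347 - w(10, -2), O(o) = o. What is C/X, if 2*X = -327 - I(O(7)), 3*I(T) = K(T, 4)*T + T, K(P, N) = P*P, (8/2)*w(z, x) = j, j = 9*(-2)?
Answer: -2109/1331 ≈ -1.5845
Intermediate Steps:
j = -18
w(z, x) = -9/2 (w(z, x) = (¼)*(-18) = -9/2)
K(P, N) = P²
I(T) = T/3 + T³/3 (I(T) = (T²*T + T)/3 = (T³ + T)/3 = (T + T³)/3 = T/3 + T³/3)
C = 703/2 (C = 347 - 1*(-9/2) = 347 + 9/2 = 703/2 ≈ 351.50)
X = -1331/6 (X = (-327 - 7*(1 + 7²)/3)/2 = (-327 - 7*(1 + 49)/3)/2 = (-327 - 7*50/3)/2 = (-327 - 1*350/3)/2 = (-327 - 350/3)/2 = (½)*(-1331/3) = -1331/6 ≈ -221.83)
C/X = 703/(2*(-1331/6)) = (703/2)*(-6/1331) = -2109/1331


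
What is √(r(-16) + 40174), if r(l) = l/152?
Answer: 2*√3625694/19 ≈ 200.43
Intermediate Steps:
r(l) = l/152 (r(l) = l*(1/152) = l/152)
√(r(-16) + 40174) = √((1/152)*(-16) + 40174) = √(-2/19 + 40174) = √(763304/19) = 2*√3625694/19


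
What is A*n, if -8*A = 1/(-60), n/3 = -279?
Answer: -279/160 ≈ -1.7437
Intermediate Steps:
n = -837 (n = 3*(-279) = -837)
A = 1/480 (A = -1/8/(-60) = -1/8*(-1/60) = 1/480 ≈ 0.0020833)
A*n = (1/480)*(-837) = -279/160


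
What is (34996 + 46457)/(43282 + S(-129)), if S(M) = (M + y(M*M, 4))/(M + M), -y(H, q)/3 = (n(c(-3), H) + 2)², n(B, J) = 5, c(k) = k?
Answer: 3502479/1861172 ≈ 1.8819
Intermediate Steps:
y(H, q) = -147 (y(H, q) = -3*(5 + 2)² = -3*7² = -3*49 = -147)
S(M) = (-147 + M)/(2*M) (S(M) = (M - 147)/(M + M) = (-147 + M)/((2*M)) = (-147 + M)*(1/(2*M)) = (-147 + M)/(2*M))
(34996 + 46457)/(43282 + S(-129)) = (34996 + 46457)/(43282 + (½)*(-147 - 129)/(-129)) = 81453/(43282 + (½)*(-1/129)*(-276)) = 81453/(43282 + 46/43) = 81453/(1861172/43) = 81453*(43/1861172) = 3502479/1861172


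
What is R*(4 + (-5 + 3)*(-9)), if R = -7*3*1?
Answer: -462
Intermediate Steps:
R = -21 (R = -21*1 = -21)
R*(4 + (-5 + 3)*(-9)) = -21*(4 + (-5 + 3)*(-9)) = -21*(4 - 2*(-9)) = -21*(4 + 18) = -21*22 = -462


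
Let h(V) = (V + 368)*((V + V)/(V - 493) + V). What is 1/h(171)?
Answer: 23/2106720 ≈ 1.0917e-5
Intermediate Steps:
h(V) = (368 + V)*(V + 2*V/(-493 + V)) (h(V) = (368 + V)*((2*V)/(-493 + V) + V) = (368 + V)*(2*V/(-493 + V) + V) = (368 + V)*(V + 2*V/(-493 + V)))
1/h(171) = 1/(171*(-180688 + 171² - 123*171)/(-493 + 171)) = 1/(171*(-180688 + 29241 - 21033)/(-322)) = 1/(171*(-1/322)*(-172480)) = 1/(2106720/23) = 23/2106720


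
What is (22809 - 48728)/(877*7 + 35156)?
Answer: -25919/41295 ≈ -0.62766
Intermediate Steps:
(22809 - 48728)/(877*7 + 35156) = -25919/(6139 + 35156) = -25919/41295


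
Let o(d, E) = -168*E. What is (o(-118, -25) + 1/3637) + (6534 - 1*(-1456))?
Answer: 44335031/3637 ≈ 12190.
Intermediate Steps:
(o(-118, -25) + 1/3637) + (6534 - 1*(-1456)) = (-168*(-25) + 1/3637) + (6534 - 1*(-1456)) = (4200 + 1/3637) + (6534 + 1456) = 15275401/3637 + 7990 = 44335031/3637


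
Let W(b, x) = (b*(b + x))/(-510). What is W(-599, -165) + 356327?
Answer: 90634567/255 ≈ 3.5543e+5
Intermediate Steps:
W(b, x) = -b*(b + x)/510 (W(b, x) = (b*(b + x))*(-1/510) = -b*(b + x)/510)
W(-599, -165) + 356327 = -1/510*(-599)*(-599 - 165) + 356327 = -1/510*(-599)*(-764) + 356327 = -228818/255 + 356327 = 90634567/255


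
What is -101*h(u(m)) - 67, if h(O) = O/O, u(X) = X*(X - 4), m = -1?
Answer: -168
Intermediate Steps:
u(X) = X*(-4 + X)
h(O) = 1
-101*h(u(m)) - 67 = -101*1 - 67 = -101 - 67 = -168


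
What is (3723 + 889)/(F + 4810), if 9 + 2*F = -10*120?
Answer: 9224/8411 ≈ 1.0967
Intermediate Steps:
F = -1209/2 (F = -9/2 + (-10*120)/2 = -9/2 + (½)*(-1200) = -9/2 - 600 = -1209/2 ≈ -604.50)
(3723 + 889)/(F + 4810) = (3723 + 889)/(-1209/2 + 4810) = 4612/(8411/2) = 4612*(2/8411) = 9224/8411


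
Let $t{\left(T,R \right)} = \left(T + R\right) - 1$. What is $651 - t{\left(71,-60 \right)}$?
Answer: $641$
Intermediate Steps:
$t{\left(T,R \right)} = -1 + R + T$ ($t{\left(T,R \right)} = \left(R + T\right) - 1 = -1 + R + T$)
$651 - t{\left(71,-60 \right)} = 651 - \left(-1 - 60 + 71\right) = 651 - 10 = 641$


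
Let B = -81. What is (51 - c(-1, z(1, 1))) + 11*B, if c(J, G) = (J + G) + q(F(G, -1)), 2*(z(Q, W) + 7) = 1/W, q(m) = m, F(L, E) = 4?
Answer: -1673/2 ≈ -836.50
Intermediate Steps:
z(Q, W) = -7 + 1/(2*W)
c(J, G) = 4 + G + J (c(J, G) = (J + G) + 4 = (G + J) + 4 = 4 + G + J)
(51 - c(-1, z(1, 1))) + 11*B = (51 - (4 + (-7 + (½)/1) - 1)) + 11*(-81) = (51 - (4 + (-7 + (½)*1) - 1)) - 891 = (51 - (4 + (-7 + ½) - 1)) - 891 = (51 - (4 - 13/2 - 1)) - 891 = (51 - 1*(-7/2)) - 891 = (51 + 7/2) - 891 = 109/2 - 891 = -1673/2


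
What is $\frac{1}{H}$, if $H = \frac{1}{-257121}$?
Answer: $-257121$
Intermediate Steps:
$H = - \frac{1}{257121} \approx -3.8892 \cdot 10^{-6}$
$\frac{1}{H} = \frac{1}{- \frac{1}{257121}} = -257121$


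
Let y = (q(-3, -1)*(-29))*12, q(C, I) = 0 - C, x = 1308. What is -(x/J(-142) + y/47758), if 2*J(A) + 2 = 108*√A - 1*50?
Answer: 257143872/2475941873 + 17658*I*√142/103687 ≈ 0.10386 + 2.0294*I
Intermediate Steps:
q(C, I) = -C
J(A) = -26 + 54*√A (J(A) = -1 + (108*√A - 1*50)/2 = -1 + (108*√A - 50)/2 = -1 + (-50 + 108*√A)/2 = -1 + (-25 + 54*√A) = -26 + 54*√A)
y = -1044 (y = (-1*(-3)*(-29))*12 = (3*(-29))*12 = -87*12 = -1044)
-(x/J(-142) + y/47758) = -(1308/(-26 + 54*√(-142)) - 1044/47758) = -(1308/(-26 + 54*(I*√142)) - 1044*1/47758) = -(1308/(-26 + 54*I*√142) - 522/23879) = -(-522/23879 + 1308/(-26 + 54*I*√142)) = 522/23879 - 1308/(-26 + 54*I*√142)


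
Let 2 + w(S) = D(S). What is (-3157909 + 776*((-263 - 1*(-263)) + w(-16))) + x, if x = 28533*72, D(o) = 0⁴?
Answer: -1105085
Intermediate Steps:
D(o) = 0
w(S) = -2 (w(S) = -2 + 0 = -2)
x = 2054376
(-3157909 + 776*((-263 - 1*(-263)) + w(-16))) + x = (-3157909 + 776*((-263 - 1*(-263)) - 2)) + 2054376 = (-3157909 + 776*((-263 + 263) - 2)) + 2054376 = (-3157909 + 776*(0 - 2)) + 2054376 = (-3157909 + 776*(-2)) + 2054376 = (-3157909 - 1552) + 2054376 = -3159461 + 2054376 = -1105085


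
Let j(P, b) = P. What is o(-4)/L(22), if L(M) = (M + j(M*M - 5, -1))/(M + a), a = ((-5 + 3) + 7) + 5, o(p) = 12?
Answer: 128/167 ≈ 0.76647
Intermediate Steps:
a = 10 (a = (-2 + 7) + 5 = 5 + 5 = 10)
L(M) = (-5 + M + M²)/(10 + M) (L(M) = (M + (M*M - 5))/(M + 10) = (M + (M² - 5))/(10 + M) = (M + (-5 + M²))/(10 + M) = (-5 + M + M²)/(10 + M))
o(-4)/L(22) = 12/(((-5 + 22 + 22²)/(10 + 22))) = 12/(((-5 + 22 + 484)/32)) = 12/(((1/32)*501)) = 12/(501/32) = 12*(32/501) = 128/167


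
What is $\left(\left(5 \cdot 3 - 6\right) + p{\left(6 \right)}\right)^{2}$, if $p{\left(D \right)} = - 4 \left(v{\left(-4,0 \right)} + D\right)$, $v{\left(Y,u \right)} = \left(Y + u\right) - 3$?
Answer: $169$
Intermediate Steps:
$v{\left(Y,u \right)} = -3 + Y + u$
$p{\left(D \right)} = 28 - 4 D$ ($p{\left(D \right)} = - 4 \left(\left(-3 - 4 + 0\right) + D\right) = - 4 \left(-7 + D\right) = 28 - 4 D$)
$\left(\left(5 \cdot 3 - 6\right) + p{\left(6 \right)}\right)^{2} = \left(\left(5 \cdot 3 - 6\right) + \left(28 - 24\right)\right)^{2} = \left(\left(15 - 6\right) + \left(28 - 24\right)\right)^{2} = \left(9 + 4\right)^{2} = 13^{2} = 169$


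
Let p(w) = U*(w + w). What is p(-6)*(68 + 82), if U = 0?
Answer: 0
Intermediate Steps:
p(w) = 0 (p(w) = 0*(w + w) = 0*(2*w) = 0)
p(-6)*(68 + 82) = 0*(68 + 82) = 0*150 = 0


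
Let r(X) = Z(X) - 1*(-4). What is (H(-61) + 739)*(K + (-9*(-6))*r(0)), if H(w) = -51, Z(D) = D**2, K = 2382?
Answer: 1787424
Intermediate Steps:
r(X) = 4 + X**2 (r(X) = X**2 - 1*(-4) = X**2 + 4 = 4 + X**2)
(H(-61) + 739)*(K + (-9*(-6))*r(0)) = (-51 + 739)*(2382 + (-9*(-6))*(4 + 0**2)) = 688*(2382 + 54*(4 + 0)) = 688*(2382 + 54*4) = 688*(2382 + 216) = 688*2598 = 1787424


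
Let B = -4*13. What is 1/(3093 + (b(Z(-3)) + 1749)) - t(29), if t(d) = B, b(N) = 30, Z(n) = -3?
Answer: 253345/4872 ≈ 52.000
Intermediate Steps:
B = -52
t(d) = -52
1/(3093 + (b(Z(-3)) + 1749)) - t(29) = 1/(3093 + (30 + 1749)) - 1*(-52) = 1/(3093 + 1779) + 52 = 1/4872 + 52 = 253345/4872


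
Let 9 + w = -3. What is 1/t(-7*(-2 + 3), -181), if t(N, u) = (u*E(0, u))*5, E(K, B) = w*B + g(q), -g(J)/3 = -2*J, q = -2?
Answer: -1/1954800 ≈ -5.1156e-7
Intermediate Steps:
w = -12 (w = -9 - 3 = -12)
g(J) = 6*J (g(J) = -(-6)*J = 6*J)
E(K, B) = -12 - 12*B (E(K, B) = -12*B + 6*(-2) = -12*B - 12 = -12 - 12*B)
t(N, u) = 5*u*(-12 - 12*u) (t(N, u) = (u*(-12 - 12*u))*5 = 5*u*(-12 - 12*u))
1/t(-7*(-2 + 3), -181) = 1/(60*(-181)*(-1 - 1*(-181))) = 1/(60*(-181)*(-1 + 181)) = 1/(60*(-181)*180) = 1/(-1954800) = -1/1954800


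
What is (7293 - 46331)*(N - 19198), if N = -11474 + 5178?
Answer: 995234772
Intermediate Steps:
N = -6296
(7293 - 46331)*(N - 19198) = (7293 - 46331)*(-6296 - 19198) = -39038*(-25494) = 995234772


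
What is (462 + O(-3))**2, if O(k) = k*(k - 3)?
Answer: 230400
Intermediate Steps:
O(k) = k*(-3 + k)
(462 + O(-3))**2 = (462 - 3*(-3 - 3))**2 = (462 - 3*(-6))**2 = (462 + 18)**2 = 480**2 = 230400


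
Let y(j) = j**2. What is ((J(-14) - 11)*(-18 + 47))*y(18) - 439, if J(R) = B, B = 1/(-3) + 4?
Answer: -69343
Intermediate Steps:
B = 11/3 (B = 1*(-1/3) + 4 = -1/3 + 4 = 11/3 ≈ 3.6667)
J(R) = 11/3
((J(-14) - 11)*(-18 + 47))*y(18) - 439 = ((11/3 - 11)*(-18 + 47))*18**2 - 439 = -22/3*29*324 - 439 = -638/3*324 - 439 = -68904 - 439 = -69343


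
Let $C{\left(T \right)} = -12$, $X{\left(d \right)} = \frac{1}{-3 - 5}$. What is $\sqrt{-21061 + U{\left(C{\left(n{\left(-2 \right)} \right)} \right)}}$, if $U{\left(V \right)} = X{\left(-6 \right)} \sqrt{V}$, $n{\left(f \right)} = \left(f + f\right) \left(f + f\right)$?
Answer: $\frac{\sqrt{-84244 - i \sqrt{3}}}{2} \approx 0.0014919 - 145.12 i$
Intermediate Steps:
$X{\left(d \right)} = - \frac{1}{8}$ ($X{\left(d \right)} = \frac{1}{-8} = - \frac{1}{8}$)
$n{\left(f \right)} = 4 f^{2}$ ($n{\left(f \right)} = 2 f 2 f = 4 f^{2}$)
$U{\left(V \right)} = - \frac{\sqrt{V}}{8}$
$\sqrt{-21061 + U{\left(C{\left(n{\left(-2 \right)} \right)} \right)}} = \sqrt{-21061 - \frac{\sqrt{-12}}{8}} = \sqrt{-21061 - \frac{2 i \sqrt{3}}{8}} = \sqrt{-21061 - \frac{i \sqrt{3}}{4}}$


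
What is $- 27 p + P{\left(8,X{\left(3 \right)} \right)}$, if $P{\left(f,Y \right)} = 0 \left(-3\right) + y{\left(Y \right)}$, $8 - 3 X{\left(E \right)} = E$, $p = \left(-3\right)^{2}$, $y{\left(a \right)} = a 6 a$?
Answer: $- \frac{679}{3} \approx -226.33$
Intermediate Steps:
$y{\left(a \right)} = 6 a^{2}$ ($y{\left(a \right)} = 6 a a = 6 a^{2}$)
$p = 9$
$X{\left(E \right)} = \frac{8}{3} - \frac{E}{3}$
$P{\left(f,Y \right)} = 6 Y^{2}$ ($P{\left(f,Y \right)} = 0 \left(-3\right) + 6 Y^{2} = 0 + 6 Y^{2} = 6 Y^{2}$)
$- 27 p + P{\left(8,X{\left(3 \right)} \right)} = \left(-27\right) 9 + 6 \left(\frac{8}{3} - 1\right)^{2} = -243 + 6 \left(\frac{8}{3} - 1\right)^{2} = -243 + 6 \left(\frac{5}{3}\right)^{2} = -243 + 6 \cdot \frac{25}{9} = -243 + \frac{50}{3} = - \frac{679}{3}$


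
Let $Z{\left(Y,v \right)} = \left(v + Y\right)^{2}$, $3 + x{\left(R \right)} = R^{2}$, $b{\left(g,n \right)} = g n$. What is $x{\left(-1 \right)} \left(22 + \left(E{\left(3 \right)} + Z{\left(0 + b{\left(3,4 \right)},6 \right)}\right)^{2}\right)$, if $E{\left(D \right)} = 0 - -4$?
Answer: $-215212$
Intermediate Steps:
$E{\left(D \right)} = 4$ ($E{\left(D \right)} = 0 + 4 = 4$)
$x{\left(R \right)} = -3 + R^{2}$
$Z{\left(Y,v \right)} = \left(Y + v\right)^{2}$
$x{\left(-1 \right)} \left(22 + \left(E{\left(3 \right)} + Z{\left(0 + b{\left(3,4 \right)},6 \right)}\right)^{2}\right) = \left(-3 + \left(-1\right)^{2}\right) \left(22 + \left(4 + \left(\left(0 + 3 \cdot 4\right) + 6\right)^{2}\right)^{2}\right) = \left(-3 + 1\right) \left(22 + \left(4 + \left(\left(0 + 12\right) + 6\right)^{2}\right)^{2}\right) = - 2 \left(22 + \left(4 + \left(12 + 6\right)^{2}\right)^{2}\right) = - 2 \left(22 + \left(4 + 18^{2}\right)^{2}\right) = - 2 \left(22 + \left(4 + 324\right)^{2}\right) = - 2 \left(22 + 328^{2}\right) = - 2 \left(22 + 107584\right) = \left(-2\right) 107606 = -215212$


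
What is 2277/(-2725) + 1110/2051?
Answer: -1645377/5588975 ≈ -0.29440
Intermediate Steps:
2277/(-2725) + 1110/2051 = 2277*(-1/2725) + 1110*(1/2051) = -2277/2725 + 1110/2051 = -1645377/5588975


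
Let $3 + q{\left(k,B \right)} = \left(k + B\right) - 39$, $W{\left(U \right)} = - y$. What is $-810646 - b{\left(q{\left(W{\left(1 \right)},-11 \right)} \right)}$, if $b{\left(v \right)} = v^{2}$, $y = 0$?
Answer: $-813455$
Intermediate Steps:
$W{\left(U \right)} = 0$ ($W{\left(U \right)} = \left(-1\right) 0 = 0$)
$q{\left(k,B \right)} = -42 + B + k$ ($q{\left(k,B \right)} = -3 - \left(39 - B - k\right) = -3 + \left(-39 + B + k\right) = -42 + B + k$)
$-810646 - b{\left(q{\left(W{\left(1 \right)},-11 \right)} \right)} = -810646 - \left(-42 - 11 + 0\right)^{2} = -810646 - \left(-53\right)^{2} = -810646 - 2809 = -813455$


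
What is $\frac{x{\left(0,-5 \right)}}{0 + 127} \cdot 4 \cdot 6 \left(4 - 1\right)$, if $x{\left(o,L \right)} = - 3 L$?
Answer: $\frac{1080}{127} \approx 8.5039$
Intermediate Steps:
$\frac{x{\left(0,-5 \right)}}{0 + 127} \cdot 4 \cdot 6 \left(4 - 1\right) = \frac{\left(-3\right) \left(-5\right)}{0 + 127} \cdot 4 \cdot 6 \left(4 - 1\right) = \frac{15}{127} \cdot 24 \cdot 3 = 15 \cdot \frac{1}{127} \cdot 72 = \frac{15}{127} \cdot 72 = \frac{1080}{127}$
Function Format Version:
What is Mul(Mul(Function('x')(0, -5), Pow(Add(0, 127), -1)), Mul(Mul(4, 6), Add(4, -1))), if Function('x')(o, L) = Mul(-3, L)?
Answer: Rational(1080, 127) ≈ 8.5039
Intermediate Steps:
Mul(Mul(Function('x')(0, -5), Pow(Add(0, 127), -1)), Mul(Mul(4, 6), Add(4, -1))) = Mul(Mul(Mul(-3, -5), Pow(Add(0, 127), -1)), Mul(Mul(4, 6), Add(4, -1))) = Mul(Mul(15, Pow(127, -1)), Mul(24, 3)) = Mul(Mul(15, Rational(1, 127)), 72) = Mul(Rational(15, 127), 72) = Rational(1080, 127)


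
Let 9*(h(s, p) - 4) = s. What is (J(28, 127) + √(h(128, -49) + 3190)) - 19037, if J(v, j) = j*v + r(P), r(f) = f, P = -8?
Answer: -15489 + √28874/3 ≈ -15432.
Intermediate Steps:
h(s, p) = 4 + s/9
J(v, j) = -8 + j*v (J(v, j) = j*v - 8 = -8 + j*v)
(J(28, 127) + √(h(128, -49) + 3190)) - 19037 = ((-8 + 127*28) + √((4 + (⅑)*128) + 3190)) - 19037 = ((-8 + 3556) + √((4 + 128/9) + 3190)) - 19037 = (3548 + √(164/9 + 3190)) - 19037 = (3548 + √(28874/9)) - 19037 = (3548 + √28874/3) - 19037 = -15489 + √28874/3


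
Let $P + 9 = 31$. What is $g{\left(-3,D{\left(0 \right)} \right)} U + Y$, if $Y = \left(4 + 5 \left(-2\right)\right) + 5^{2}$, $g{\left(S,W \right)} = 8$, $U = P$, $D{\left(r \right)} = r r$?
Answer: $195$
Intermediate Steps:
$D{\left(r \right)} = r^{2}$
$P = 22$ ($P = -9 + 31 = 22$)
$U = 22$
$Y = 19$ ($Y = \left(4 - 10\right) + 25 = -6 + 25 = 19$)
$g{\left(-3,D{\left(0 \right)} \right)} U + Y = 8 \cdot 22 + 19 = 176 + 19 = 195$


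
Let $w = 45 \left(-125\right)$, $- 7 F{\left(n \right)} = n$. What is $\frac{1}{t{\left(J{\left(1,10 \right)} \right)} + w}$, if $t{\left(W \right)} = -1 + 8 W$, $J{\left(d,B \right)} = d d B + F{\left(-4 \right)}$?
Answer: $- \frac{7}{38790} \approx -0.00018046$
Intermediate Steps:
$F{\left(n \right)} = - \frac{n}{7}$
$J{\left(d,B \right)} = \frac{4}{7} + B d^{2}$ ($J{\left(d,B \right)} = d d B - - \frac{4}{7} = d^{2} B + \frac{4}{7} = B d^{2} + \frac{4}{7} = \frac{4}{7} + B d^{2}$)
$w = -5625$
$\frac{1}{t{\left(J{\left(1,10 \right)} \right)} + w} = \frac{1}{\left(-1 + 8 \left(\frac{4}{7} + 10 \cdot 1^{2}\right)\right) - 5625} = \frac{1}{\left(-1 + 8 \left(\frac{4}{7} + 10 \cdot 1\right)\right) - 5625} = \frac{1}{\left(-1 + 8 \left(\frac{4}{7} + 10\right)\right) - 5625} = \frac{1}{\left(-1 + 8 \cdot \frac{74}{7}\right) - 5625} = \frac{1}{\left(-1 + \frac{592}{7}\right) - 5625} = \frac{1}{\frac{585}{7} - 5625} = \frac{1}{- \frac{38790}{7}} = - \frac{7}{38790}$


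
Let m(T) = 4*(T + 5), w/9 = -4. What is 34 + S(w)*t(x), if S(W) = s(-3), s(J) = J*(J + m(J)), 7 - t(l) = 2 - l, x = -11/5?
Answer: -8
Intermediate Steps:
w = -36 (w = 9*(-4) = -36)
x = -11/5 (x = -11*⅕ = -11/5 ≈ -2.2000)
m(T) = 20 + 4*T (m(T) = 4*(5 + T) = 20 + 4*T)
t(l) = 5 + l (t(l) = 7 - (2 - l) = 7 + (-2 + l) = 5 + l)
s(J) = J*(20 + 5*J) (s(J) = J*(J + (20 + 4*J)) = J*(20 + 5*J))
S(W) = -15 (S(W) = 5*(-3)*(4 - 3) = 5*(-3)*1 = -15)
34 + S(w)*t(x) = 34 - 15*(5 - 11/5) = 34 - 15*14/5 = 34 - 42 = -8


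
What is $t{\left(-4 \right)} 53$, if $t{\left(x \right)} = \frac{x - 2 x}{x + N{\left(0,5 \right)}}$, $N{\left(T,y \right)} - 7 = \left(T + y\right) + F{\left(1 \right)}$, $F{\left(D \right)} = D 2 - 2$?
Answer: $\frac{53}{2} \approx 26.5$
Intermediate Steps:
$F{\left(D \right)} = -2 + 2 D$ ($F{\left(D \right)} = 2 D - 2 = -2 + 2 D$)
$N{\left(T,y \right)} = 7 + T + y$ ($N{\left(T,y \right)} = 7 + \left(\left(T + y\right) + \left(-2 + 2 \cdot 1\right)\right) = 7 + \left(\left(T + y\right) + \left(-2 + 2\right)\right) = 7 + \left(\left(T + y\right) + 0\right) = 7 + \left(T + y\right) = 7 + T + y$)
$t{\left(x \right)} = - \frac{x}{12 + x}$ ($t{\left(x \right)} = \frac{x - 2 x}{x + \left(7 + 0 + 5\right)} = \frac{\left(-1\right) x}{x + 12} = \frac{\left(-1\right) x}{12 + x} = - \frac{x}{12 + x}$)
$t{\left(-4 \right)} 53 = \left(-1\right) \left(-4\right) \frac{1}{12 - 4} \cdot 53 = \left(-1\right) \left(-4\right) \frac{1}{8} \cdot 53 = \frac{1}{2} \cdot 53 = \frac{53}{2}$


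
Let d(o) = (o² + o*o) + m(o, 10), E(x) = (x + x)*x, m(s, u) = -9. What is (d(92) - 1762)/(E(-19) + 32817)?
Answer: 15157/33539 ≈ 0.45192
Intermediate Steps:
E(x) = 2*x² (E(x) = (2*x)*x = 2*x²)
d(o) = -9 + 2*o² (d(o) = (o² + o*o) - 9 = (o² + o²) - 9 = 2*o² - 9 = -9 + 2*o²)
(d(92) - 1762)/(E(-19) + 32817) = ((-9 + 2*92²) - 1762)/(2*(-19)² + 32817) = ((-9 + 2*8464) - 1762)/(2*361 + 32817) = ((-9 + 16928) - 1762)/(722 + 32817) = (16919 - 1762)/33539 = 15157*(1/33539) = 15157/33539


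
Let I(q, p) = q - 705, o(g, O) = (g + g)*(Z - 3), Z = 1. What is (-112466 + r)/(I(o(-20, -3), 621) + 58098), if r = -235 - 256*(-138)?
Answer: -77373/57473 ≈ -1.3462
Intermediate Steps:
r = 35093 (r = -235 + 35328 = 35093)
o(g, O) = -4*g (o(g, O) = (g + g)*(1 - 3) = (2*g)*(-2) = -4*g)
I(q, p) = -705 + q
(-112466 + r)/(I(o(-20, -3), 621) + 58098) = (-112466 + 35093)/((-705 - 4*(-20)) + 58098) = -77373/((-705 + 80) + 58098) = -77373/(-625 + 58098) = -77373/57473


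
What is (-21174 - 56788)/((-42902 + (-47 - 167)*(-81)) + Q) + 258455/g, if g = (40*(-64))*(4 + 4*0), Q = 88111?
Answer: -199563317/7534592 ≈ -26.486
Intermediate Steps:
g = -10240 (g = -2560*(4 + 0) = -2560*4 = -10240)
(-21174 - 56788)/((-42902 + (-47 - 167)*(-81)) + Q) + 258455/g = (-21174 - 56788)/((-42902 + (-47 - 167)*(-81)) + 88111) + 258455/(-10240) = -77962/((-42902 - 214*(-81)) + 88111) + 258455*(-1/10240) = -77962/((-42902 + 17334) + 88111) - 51691/2048 = -77962/(-25568 + 88111) - 51691/2048 = -77962/62543 - 51691/2048 = -77962*1/62543 - 51691/2048 = -4586/3679 - 51691/2048 = -199563317/7534592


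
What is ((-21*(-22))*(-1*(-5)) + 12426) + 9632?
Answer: 24368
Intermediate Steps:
((-21*(-22))*(-1*(-5)) + 12426) + 9632 = (462*5 + 12426) + 9632 = (2310 + 12426) + 9632 = 14736 + 9632 = 24368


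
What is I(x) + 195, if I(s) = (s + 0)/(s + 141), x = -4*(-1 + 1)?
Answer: 195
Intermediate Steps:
x = 0 (x = -4*0 = 0)
I(s) = s/(141 + s)
I(x) + 195 = 0/(141 + 0) + 195 = 0/141 + 195 = 0*(1/141) + 195 = 0 + 195 = 195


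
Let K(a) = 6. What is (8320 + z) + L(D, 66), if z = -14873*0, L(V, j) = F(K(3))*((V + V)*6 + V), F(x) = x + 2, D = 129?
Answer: 21736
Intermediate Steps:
F(x) = 2 + x
L(V, j) = 104*V (L(V, j) = (2 + 6)*((V + V)*6 + V) = 8*((2*V)*6 + V) = 8*(12*V + V) = 8*(13*V) = 104*V)
z = 0
(8320 + z) + L(D, 66) = (8320 + 0) + 104*129 = 8320 + 13416 = 21736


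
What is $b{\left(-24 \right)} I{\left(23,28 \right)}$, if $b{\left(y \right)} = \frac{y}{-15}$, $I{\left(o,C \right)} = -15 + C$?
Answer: $\frac{104}{5} \approx 20.8$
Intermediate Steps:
$b{\left(y \right)} = - \frac{y}{15}$ ($b{\left(y \right)} = y \left(- \frac{1}{15}\right) = - \frac{y}{15}$)
$b{\left(-24 \right)} I{\left(23,28 \right)} = \left(- \frac{1}{15}\right) \left(-24\right) \left(-15 + 28\right) = \frac{8}{5} \cdot 13 = \frac{104}{5}$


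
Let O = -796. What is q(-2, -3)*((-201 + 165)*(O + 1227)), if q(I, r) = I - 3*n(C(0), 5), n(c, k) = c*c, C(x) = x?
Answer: 31032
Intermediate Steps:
n(c, k) = c²
q(I, r) = I (q(I, r) = I - 3*0² = I - 3*0 = I + 0 = I)
q(-2, -3)*((-201 + 165)*(O + 1227)) = -2*(-201 + 165)*(-796 + 1227) = -(-72)*431 = -2*(-15516) = 31032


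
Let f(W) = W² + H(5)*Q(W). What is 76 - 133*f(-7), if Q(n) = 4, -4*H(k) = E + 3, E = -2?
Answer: -6308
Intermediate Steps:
H(k) = -¼ (H(k) = -(-2 + 3)/4 = -¼*1 = -¼)
f(W) = -1 + W² (f(W) = W² - ¼*4 = W² - 1 = -1 + W²)
76 - 133*f(-7) = 76 - 133*(-1 + (-7)²) = 76 - 133*(-1 + 49) = 76 - 133*48 = 76 - 6384 = -6308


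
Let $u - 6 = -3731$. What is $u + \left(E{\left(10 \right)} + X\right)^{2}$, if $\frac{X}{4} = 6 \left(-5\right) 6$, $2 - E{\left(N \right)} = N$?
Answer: $526259$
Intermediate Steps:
$E{\left(N \right)} = 2 - N$
$X = -720$ ($X = 4 \cdot 6 \left(-5\right) 6 = 4 \left(\left(-30\right) 6\right) = 4 \left(-180\right) = -720$)
$u = -3725$ ($u = 6 - 3731 = -3725$)
$u + \left(E{\left(10 \right)} + X\right)^{2} = -3725 + \left(\left(2 - 10\right) - 720\right)^{2} = -3725 + \left(-8 - 720\right)^{2} = -3725 + \left(-728\right)^{2} = -3725 + 529984 = 526259$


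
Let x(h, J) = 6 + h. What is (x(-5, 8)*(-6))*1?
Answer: -6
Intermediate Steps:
(x(-5, 8)*(-6))*1 = ((6 - 5)*(-6))*1 = (1*(-6))*1 = -6*1 = -6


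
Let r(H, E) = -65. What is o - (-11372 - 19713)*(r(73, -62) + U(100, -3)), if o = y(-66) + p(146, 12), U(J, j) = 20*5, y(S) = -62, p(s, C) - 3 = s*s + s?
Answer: 1109378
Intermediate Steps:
p(s, C) = 3 + s + s² (p(s, C) = 3 + (s*s + s) = 3 + (s² + s) = 3 + (s + s²) = 3 + s + s²)
U(J, j) = 100
o = 21403 (o = -62 + (3 + 146 + 146²) = -62 + (3 + 146 + 21316) = -62 + 21465 = 21403)
o - (-11372 - 19713)*(r(73, -62) + U(100, -3)) = 21403 - (-11372 - 19713)*(-65 + 100) = 21403 - (-31085)*35 = 21403 - 1*(-1087975) = 21403 + 1087975 = 1109378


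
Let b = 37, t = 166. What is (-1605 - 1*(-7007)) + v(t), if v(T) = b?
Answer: 5439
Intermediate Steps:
v(T) = 37
(-1605 - 1*(-7007)) + v(t) = (-1605 - 1*(-7007)) + 37 = (-1605 + 7007) + 37 = 5402 + 37 = 5439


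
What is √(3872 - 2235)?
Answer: √1637 ≈ 40.460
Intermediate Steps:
√(3872 - 2235) = √1637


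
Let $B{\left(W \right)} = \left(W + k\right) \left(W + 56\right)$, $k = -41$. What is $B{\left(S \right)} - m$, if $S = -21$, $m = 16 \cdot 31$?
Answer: $-2666$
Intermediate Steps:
$m = 496$
$B{\left(W \right)} = \left(-41 + W\right) \left(56 + W\right)$ ($B{\left(W \right)} = \left(W - 41\right) \left(W + 56\right) = \left(-41 + W\right) \left(56 + W\right)$)
$B{\left(S \right)} - m = \left(-2296 + \left(-21\right)^{2} + 15 \left(-21\right)\right) - 496 = \left(-2296 + 441 - 315\right) - 496 = -2170 - 496 = -2666$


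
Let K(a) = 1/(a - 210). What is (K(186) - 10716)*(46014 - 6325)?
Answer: -10207415465/24 ≈ -4.2531e+8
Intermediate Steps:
K(a) = 1/(-210 + a)
(K(186) - 10716)*(46014 - 6325) = (1/(-210 + 186) - 10716)*(46014 - 6325) = (1/(-24) - 10716)*39689 = (-1/24 - 10716)*39689 = -257185/24*39689 = -10207415465/24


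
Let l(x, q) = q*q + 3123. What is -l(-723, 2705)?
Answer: -7320148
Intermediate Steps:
l(x, q) = 3123 + q² (l(x, q) = q² + 3123 = 3123 + q²)
-l(-723, 2705) = -(3123 + 2705²) = -(3123 + 7317025) = -1*7320148 = -7320148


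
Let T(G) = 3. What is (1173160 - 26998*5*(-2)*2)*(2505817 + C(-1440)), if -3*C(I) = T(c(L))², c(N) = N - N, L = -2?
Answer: 4292760079680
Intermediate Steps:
c(N) = 0
C(I) = -3 (C(I) = -⅓*3² = -⅓*9 = -3)
(1173160 - 26998*5*(-2)*2)*(2505817 + C(-1440)) = (1173160 - 26998*5*(-2)*2)*(2505817 - 3) = (1173160 - (-269980)*2)*2505814 = (1173160 - 26998*(-20))*2505814 = (1173160 + 539960)*2505814 = 1713120*2505814 = 4292760079680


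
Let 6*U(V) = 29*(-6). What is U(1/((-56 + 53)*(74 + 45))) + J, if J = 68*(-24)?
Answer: -1661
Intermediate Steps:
U(V) = -29 (U(V) = (29*(-6))/6 = (1/6)*(-174) = -29)
J = -1632
U(1/((-56 + 53)*(74 + 45))) + J = -29 - 1632 = -1661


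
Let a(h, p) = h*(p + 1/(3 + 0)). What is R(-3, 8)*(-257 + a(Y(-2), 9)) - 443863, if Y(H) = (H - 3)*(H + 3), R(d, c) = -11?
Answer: -1321568/3 ≈ -4.4052e+5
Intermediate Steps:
Y(H) = (-3 + H)*(3 + H)
a(h, p) = h*(1/3 + p) (a(h, p) = h*(p + 1/3) = h*(1/3 + p))
R(-3, 8)*(-257 + a(Y(-2), 9)) - 443863 = -11*(-257 + (-9 + (-2)**2)*(1/3 + 9)) - 443863 = -11*(-257 + (-9 + 4)*(28/3)) - 443863 = -11*(-257 - 5*28/3) - 443863 = -11*(-257 - 140/3) - 443863 = -11*(-911/3) - 443863 = 10021/3 - 443863 = -1321568/3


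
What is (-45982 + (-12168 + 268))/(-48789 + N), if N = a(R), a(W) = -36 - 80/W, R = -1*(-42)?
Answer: 110502/93215 ≈ 1.1855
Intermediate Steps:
R = 42
a(W) = -36 - 80/W
N = -796/21 (N = -36 - 80/42 = -36 - 80*1/42 = -36 - 40/21 = -796/21 ≈ -37.905)
(-45982 + (-12168 + 268))/(-48789 + N) = (-45982 + (-12168 + 268))/(-48789 - 796/21) = (-45982 - 11900)/(-1025365/21) = -57882*(-21/1025365) = 110502/93215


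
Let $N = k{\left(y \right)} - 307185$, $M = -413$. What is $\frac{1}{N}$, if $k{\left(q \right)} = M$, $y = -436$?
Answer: $- \frac{1}{307598} \approx -3.251 \cdot 10^{-6}$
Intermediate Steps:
$k{\left(q \right)} = -413$
$N = -307598$ ($N = -413 - 307185 = -307598$)
$\frac{1}{N} = \frac{1}{-307598} = - \frac{1}{307598}$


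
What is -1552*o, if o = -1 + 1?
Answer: 0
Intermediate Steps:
o = 0
-1552*o = -1552*0 = 0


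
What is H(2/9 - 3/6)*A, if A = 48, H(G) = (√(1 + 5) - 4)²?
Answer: 1056 - 384*√6 ≈ 115.40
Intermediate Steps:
H(G) = (-4 + √6)² (H(G) = (√6 - 4)² = (-4 + √6)²)
H(2/9 - 3/6)*A = (4 - √6)²*48 = 48*(4 - √6)²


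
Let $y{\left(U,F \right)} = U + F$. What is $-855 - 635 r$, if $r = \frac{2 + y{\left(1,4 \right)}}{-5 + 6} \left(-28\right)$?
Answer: $123605$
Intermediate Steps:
$y{\left(U,F \right)} = F + U$
$r = -196$ ($r = \frac{2 + \left(4 + 1\right)}{-5 + 6} \left(-28\right) = \frac{2 + 5}{1} \left(-28\right) = 7 \cdot 1 \left(-28\right) = 7 \left(-28\right) = -196$)
$-855 - 635 r = -855 - -124460 = -855 + 124460 = 123605$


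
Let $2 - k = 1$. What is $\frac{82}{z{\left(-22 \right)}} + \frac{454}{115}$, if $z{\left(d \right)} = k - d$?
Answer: $\frac{864}{115} \approx 7.513$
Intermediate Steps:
$k = 1$ ($k = 2 - 1 = 1$)
$z{\left(d \right)} = 1 - d$
$\frac{82}{z{\left(-22 \right)}} + \frac{454}{115} = \frac{82}{1 - -22} + \frac{454}{115} = \frac{82}{1 + 22} + 454 \cdot \frac{1}{115} = \frac{82}{23} + \frac{454}{115} = \frac{864}{115}$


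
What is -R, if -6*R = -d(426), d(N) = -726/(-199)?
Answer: -121/199 ≈ -0.60804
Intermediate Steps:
d(N) = 726/199 (d(N) = -726*(-1/199) = 726/199)
R = 121/199 (R = -(-1)*726/(6*199) = -⅙*(-726/199) = 121/199 ≈ 0.60804)
-R = -1*121/199 = -121/199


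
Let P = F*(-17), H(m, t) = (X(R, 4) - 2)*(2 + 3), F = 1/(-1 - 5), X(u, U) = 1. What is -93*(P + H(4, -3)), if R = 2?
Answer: 403/2 ≈ 201.50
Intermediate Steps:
F = -⅙ (F = 1/(-6) = -⅙ ≈ -0.16667)
H(m, t) = -5 (H(m, t) = (1 - 2)*(2 + 3) = -1*5 = -5)
P = 17/6 (P = -⅙*(-17) = 17/6 ≈ 2.8333)
-93*(P + H(4, -3)) = -93*(17/6 - 5) = -93*(-13/6) = 403/2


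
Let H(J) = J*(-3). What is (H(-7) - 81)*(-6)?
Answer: 360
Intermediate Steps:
H(J) = -3*J
(H(-7) - 81)*(-6) = (-3*(-7) - 81)*(-6) = (21 - 81)*(-6) = -60*(-6) = 360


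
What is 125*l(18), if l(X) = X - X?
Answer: 0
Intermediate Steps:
l(X) = 0
125*l(18) = 125*0 = 0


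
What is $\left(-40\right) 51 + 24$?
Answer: $-2016$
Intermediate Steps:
$\left(-40\right) 51 + 24 = -2040 + 24 = -2016$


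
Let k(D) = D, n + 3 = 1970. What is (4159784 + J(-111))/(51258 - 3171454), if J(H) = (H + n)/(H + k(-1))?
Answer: -7279593/5460343 ≈ -1.3332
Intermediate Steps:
n = 1967 (n = -3 + 1970 = 1967)
J(H) = (1967 + H)/(-1 + H) (J(H) = (H + 1967)/(H - 1) = (1967 + H)/(-1 + H))
(4159784 + J(-111))/(51258 - 3171454) = (4159784 + (1967 - 111)/(-1 - 111))/(51258 - 3171454) = (4159784 + 1856/(-112))/(-3120196) = (4159784 - 1/112*1856)*(-1/3120196) = (4159784 - 116/7)*(-1/3120196) = (29118372/7)*(-1/3120196) = -7279593/5460343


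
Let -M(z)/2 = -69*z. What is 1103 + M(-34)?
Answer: -3589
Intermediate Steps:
M(z) = 138*z (M(z) = -(-138)*z = 138*z)
1103 + M(-34) = 1103 + 138*(-34) = 1103 - 4692 = -3589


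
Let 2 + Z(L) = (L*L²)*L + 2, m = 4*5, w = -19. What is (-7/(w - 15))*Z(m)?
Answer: 560000/17 ≈ 32941.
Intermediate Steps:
m = 20
Z(L) = L⁴ (Z(L) = -2 + ((L*L²)*L + 2) = -2 + (L³*L + 2) = -2 + (L⁴ + 2) = -2 + (2 + L⁴) = L⁴)
(-7/(w - 15))*Z(m) = -7/(-19 - 15)*20⁴ = -7/(-34)*160000 = -7*(-1/34)*160000 = (7/34)*160000 = 560000/17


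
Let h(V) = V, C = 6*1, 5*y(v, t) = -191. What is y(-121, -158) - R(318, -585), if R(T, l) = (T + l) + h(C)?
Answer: 1114/5 ≈ 222.80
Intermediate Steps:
y(v, t) = -191/5 (y(v, t) = (⅕)*(-191) = -191/5)
C = 6
R(T, l) = 6 + T + l (R(T, l) = (T + l) + 6 = 6 + T + l)
y(-121, -158) - R(318, -585) = -191/5 - (6 + 318 - 585) = -191/5 - 1*(-261) = -191/5 + 261 = 1114/5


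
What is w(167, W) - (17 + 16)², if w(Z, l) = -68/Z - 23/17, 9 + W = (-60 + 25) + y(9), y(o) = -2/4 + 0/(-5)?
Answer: -3096668/2839 ≈ -1090.8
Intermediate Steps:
y(o) = -½ (y(o) = -2*¼ + 0*(-⅕) = -½ + 0 = -½)
W = -89/2 (W = -9 + ((-60 + 25) - ½) = -9 + (-35 - ½) = -9 - 71/2 = -89/2 ≈ -44.500)
w(Z, l) = -23/17 - 68/Z (w(Z, l) = -68/Z - 23*1/17 = -68/Z - 23/17 = -23/17 - 68/Z)
w(167, W) - (17 + 16)² = (-23/17 - 68/167) - (17 + 16)² = (-23/17 - 68*1/167) - 1*33² = (-23/17 - 68/167) - 1*1089 = -4997/2839 - 1089 = -3096668/2839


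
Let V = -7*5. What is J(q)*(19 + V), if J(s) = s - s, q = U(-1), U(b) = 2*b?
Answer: 0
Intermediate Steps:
q = -2 (q = 2*(-1) = -2)
J(s) = 0
V = -35
J(q)*(19 + V) = 0*(19 - 35) = 0*(-16) = 0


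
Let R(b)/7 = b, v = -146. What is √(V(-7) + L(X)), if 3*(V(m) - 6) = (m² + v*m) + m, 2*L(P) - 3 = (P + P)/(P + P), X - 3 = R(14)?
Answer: 8*√51/3 ≈ 19.044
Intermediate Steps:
R(b) = 7*b
X = 101 (X = 3 + 7*14 = 3 + 98 = 101)
L(P) = 2 (L(P) = 3/2 + ((P + P)/(P + P))/2 = 3/2 + ((2*P)/((2*P)))/2 = 3/2 + ((2*P)*(1/(2*P)))/2 = 3/2 + (½)*1 = 3/2 + ½ = 2)
V(m) = 6 - 145*m/3 + m²/3 (V(m) = 6 + ((m² - 146*m) + m)/3 = 6 + (m² - 145*m)/3 = 6 + (-145*m/3 + m²/3) = 6 - 145*m/3 + m²/3)
√(V(-7) + L(X)) = √((6 - 145/3*(-7) + (⅓)*(-7)²) + 2) = √((6 + 1015/3 + (⅓)*49) + 2) = √((6 + 1015/3 + 49/3) + 2) = √(1082/3 + 2) = √(1088/3) = 8*√51/3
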